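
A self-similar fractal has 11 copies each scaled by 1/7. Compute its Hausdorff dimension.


For a self-similar set with N copies scaled by 1/r:
dim_H = log(N)/log(r) = log(11)/log(7)
= 2.397895/1.94591
= 1.232274


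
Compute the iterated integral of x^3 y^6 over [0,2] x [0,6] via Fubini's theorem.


By Fubini's theorem, the double integral factors as a product of single integrals:
Step 1: integral_0^2 x^3 dx = [x^4/4] from 0 to 2
     = 2^4/4 = 4
Step 2: integral_0^6 y^6 dy = [y^7/7] from 0 to 6
     = 6^7/7 = 39990.857143
Step 3: Double integral = 4 * 39990.857143 = 159963.428571


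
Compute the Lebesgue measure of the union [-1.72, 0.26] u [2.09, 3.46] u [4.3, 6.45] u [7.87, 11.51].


For pairwise disjoint intervals, m(union) = sum of lengths.
= (0.26 - -1.72) + (3.46 - 2.09) + (6.45 - 4.3) + (11.51 - 7.87)
= 1.98 + 1.37 + 2.15 + 3.64
= 9.14


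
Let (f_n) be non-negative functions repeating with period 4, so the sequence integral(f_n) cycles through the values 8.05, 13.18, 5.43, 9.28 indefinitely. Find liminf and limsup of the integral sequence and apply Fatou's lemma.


The sequence (integral(f_n)) is periodic with period 4, repeating the values 8.05, 13.18, 5.43, 9.28 indefinitely.
Step 1: For a periodic sequence, every tail (a_m, a_(m+1), ...) contains all 4 period values infinitely often.
Step 2: Hence inf of every tail = min of the period values = min(8.05, 13.18, 5.43, 9.28) = 5.43.
        liminf_n integral(f_n) = sup over m of (inf of tail from m) = 5.43.
Step 3: Similarly sup of every tail = max of the period values = 13.18.
        limsup_n integral(f_n) = 13.18.
Step 4: Fatou's lemma: integral(liminf_n f_n) <= liminf_n integral(f_n) = 5.43.
        So the integral of the pointwise liminf is at most 5.43.


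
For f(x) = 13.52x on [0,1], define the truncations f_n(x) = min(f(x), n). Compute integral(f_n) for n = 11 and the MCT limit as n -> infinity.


f(x) = 13.52x on [0,1]; f_n(x) = min(13.52x, n). At n = 11:
Step 1: f(x) reaches 11 at x = 11/13.52 = 0.813609
Step 2: integral(f_11) = integral(13.52x, 0, 0.813609) + integral(11, 0.813609, 1)
       = 13.52*0.813609^2/2 + 11*(1 - 0.813609)
       = 4.474852 + 2.050296
       = 6.525148
Step 3: As n -> infinity, f_n increases to f, so by MCT integral(f_n) -> integral(f) = 13.52/2 = 6.76.
Convergence: integral(f_11) = 6.525148 -> 6.76 as n -> infinity


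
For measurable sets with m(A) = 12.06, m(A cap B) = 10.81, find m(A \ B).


m(A \ B) = m(A) - m(A n B)
= 12.06 - 10.81
= 1.25


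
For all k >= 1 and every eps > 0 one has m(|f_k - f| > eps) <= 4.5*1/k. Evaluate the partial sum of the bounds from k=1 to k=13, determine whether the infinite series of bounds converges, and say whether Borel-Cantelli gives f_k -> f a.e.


Step 1: List the terms 4.5*1/k for k = 1 to 13:
  k=1: 4.5
  k=2: 2.25
  k=3: 1.5
  k=4: 1.125
  k=5: 0.9
  k=6: 0.75
  k=7: 0.642857
  k=8: 0.5625
  k=9: 0.5
  k=10: 0.45
  k=11: 0.409091
  k=12: 0.375
  k=13: 0.346154
Step 2: Partial sum = 4.5 + 2.25 + 1.5 + 1.125 + 0.9 + 0.75 + 0.642857 + 0.5625 + 0.5 + 0.45 + 0.409091 + 0.375 + 0.346154
     = 14.310602
Step 3: The full series sum_(k>=1) 4.5*1/k diverges (harmonic series, p = 1; a nonzero constant multiple of a divergent series diverges).
Step 4: The (first) Borel-Cantelli lemma requires a summable sequence of measures, so it does not apply here;
        from this bound alone no conclusion about a.e. convergence can be drawn (convergence in measure still
        gives an a.e.-convergent subsequence, but not a.e. convergence of the whole sequence).
Conclusion: series diverges; Borel-Cantelli is inconclusive about a.e. convergence of f_k.


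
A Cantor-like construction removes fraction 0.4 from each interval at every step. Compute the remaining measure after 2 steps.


Step 1: At each step, fraction remaining = 1 - 0.4 = 0.6
Step 2: After 2 steps, measure = (0.6)^2
Step 3: Computing the power step by step:
  After step 1: 0.6
  After step 2: 0.36
Result = 0.36


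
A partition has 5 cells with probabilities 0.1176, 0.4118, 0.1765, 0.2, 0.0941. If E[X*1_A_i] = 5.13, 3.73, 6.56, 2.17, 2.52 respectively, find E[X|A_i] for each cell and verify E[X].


For each cell A_i: E[X|A_i] = E[X*1_A_i] / P(A_i)
Step 1: E[X|A_1] = 5.13 / 0.1176 = 43.622449
Step 2: E[X|A_2] = 3.73 / 0.4118 = 9.057795
Step 3: E[X|A_3] = 6.56 / 0.1765 = 37.167139
Step 4: E[X|A_4] = 2.17 / 0.2 = 10.85
Step 5: E[X|A_5] = 2.52 / 0.0941 = 26.780021
Verification: E[X] = sum E[X*1_A_i] = 5.13 + 3.73 + 6.56 + 2.17 + 2.52 = 20.11


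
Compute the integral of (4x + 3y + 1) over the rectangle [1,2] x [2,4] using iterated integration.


By Fubini, integrate in x first, then y.
Step 1: Fix y, integrate over x in [1,2]:
  integral(4x + 3y + 1, x=1..2)
  = 4*(2^2 - 1^2)/2 + (3y + 1)*(2 - 1)
  = 6 + (3y + 1)*1
  = 6 + 3y + 1
  = 7 + 3y
Step 2: Integrate over y in [2,4]:
  integral(7 + 3y, y=2..4)
  = 7*2 + 3*(4^2 - 2^2)/2
  = 14 + 18
  = 32


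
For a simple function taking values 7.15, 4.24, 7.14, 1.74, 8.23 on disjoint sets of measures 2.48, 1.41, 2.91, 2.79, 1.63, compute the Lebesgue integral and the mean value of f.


Step 1: Integral = sum(value_i * measure_i)
= 7.15*2.48 + 4.24*1.41 + 7.14*2.91 + 1.74*2.79 + 8.23*1.63
= 17.732 + 5.9784 + 20.7774 + 4.8546 + 13.4149
= 62.7573
Step 2: Total measure of domain = 2.48 + 1.41 + 2.91 + 2.79 + 1.63 = 11.22
Step 3: Average value = 62.7573 / 11.22 = 5.593342


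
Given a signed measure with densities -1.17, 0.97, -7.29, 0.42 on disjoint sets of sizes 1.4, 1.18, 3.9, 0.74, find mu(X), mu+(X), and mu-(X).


Step 1: Compute signed measure on each set:
  Set 1: -1.17 * 1.4 = -1.638
  Set 2: 0.97 * 1.18 = 1.1446
  Set 3: -7.29 * 3.9 = -28.431
  Set 4: 0.42 * 0.74 = 0.3108
Step 2: Total signed measure = (-1.638) + (1.1446) + (-28.431) + (0.3108)
     = -28.6136
Step 3: Positive part mu+(X) = sum of positive contributions = 1.4554
Step 4: Negative part mu-(X) = |sum of negative contributions| = 30.069


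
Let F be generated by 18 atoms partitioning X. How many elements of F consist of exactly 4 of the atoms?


Each element of F is a union of some subset of the 18 atoms.
Elements that are unions of exactly 4 atoms correspond to 4-element subsets of the 18 atoms.
Count = C(18, 4) = 18! / (4! * 14!) = 3060.


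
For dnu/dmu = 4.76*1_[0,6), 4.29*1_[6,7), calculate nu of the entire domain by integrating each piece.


Integrate each piece of the Radon-Nikodym derivative:
Step 1: integral_0^6 4.76 dx = 4.76*(6-0) = 4.76*6 = 28.56
Step 2: integral_6^7 4.29 dx = 4.29*(7-6) = 4.29*1 = 4.29
Total: 28.56 + 4.29 = 32.85


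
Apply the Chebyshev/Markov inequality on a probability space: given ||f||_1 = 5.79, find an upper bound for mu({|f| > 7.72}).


Chebyshev/Markov inequality: mu(|f| > eps) <= (||f||_p / eps)^p
Step 1: ||f||_1 / eps = 5.79 / 7.72 = 0.75
Step 2: Raise to power p = 1:
  (0.75)^1 = 0.75
Step 3: Therefore mu(|f| > 7.72) <= 0.75


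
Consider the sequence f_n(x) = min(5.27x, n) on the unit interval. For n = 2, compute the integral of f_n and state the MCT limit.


f(x) = 5.27x on [0,1]; f_n(x) = min(5.27x, n). At n = 2:
Step 1: f(x) reaches 2 at x = 2/5.27 = 0.379507
Step 2: integral(f_2) = integral(5.27x, 0, 0.379507) + integral(2, 0.379507, 1)
       = 5.27*0.379507^2/2 + 2*(1 - 0.379507)
       = 0.379507 + 1.240987
       = 1.620493
Step 3: As n -> infinity, f_n increases to f, so by MCT integral(f_n) -> integral(f) = 5.27/2 = 2.635.
Convergence: integral(f_2) = 1.620493 -> 2.635 as n -> infinity


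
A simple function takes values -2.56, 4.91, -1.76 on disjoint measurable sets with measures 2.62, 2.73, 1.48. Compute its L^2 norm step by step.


Step 1: Compute |f_i|^2 for each value:
  |-2.56|^2 = 6.5536
  |4.91|^2 = 24.1081
  |-1.76|^2 = 3.0976
Step 2: Multiply by measures and sum:
  6.5536 * 2.62 = 17.170432
  24.1081 * 2.73 = 65.815113
  3.0976 * 1.48 = 4.584448
Sum = 17.170432 + 65.815113 + 4.584448 = 87.569993
Step 3: Take the p-th root:
||f||_2 = (87.569993)^(1/2) = 9.357884


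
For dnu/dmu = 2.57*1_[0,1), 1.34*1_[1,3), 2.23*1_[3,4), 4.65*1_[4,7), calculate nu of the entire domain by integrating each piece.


Integrate each piece of the Radon-Nikodym derivative:
Step 1: integral_0^1 2.57 dx = 2.57*(1-0) = 2.57*1 = 2.57
Step 2: integral_1^3 1.34 dx = 1.34*(3-1) = 1.34*2 = 2.68
Step 3: integral_3^4 2.23 dx = 2.23*(4-3) = 2.23*1 = 2.23
Step 4: integral_4^7 4.65 dx = 4.65*(7-4) = 4.65*3 = 13.95
Total: 2.57 + 2.68 + 2.23 + 13.95 = 21.43


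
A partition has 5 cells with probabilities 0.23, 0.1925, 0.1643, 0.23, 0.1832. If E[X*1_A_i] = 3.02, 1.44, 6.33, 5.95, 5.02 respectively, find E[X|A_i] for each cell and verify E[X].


For each cell A_i: E[X|A_i] = E[X*1_A_i] / P(A_i)
Step 1: E[X|A_1] = 3.02 / 0.23 = 13.130435
Step 2: E[X|A_2] = 1.44 / 0.1925 = 7.480519
Step 3: E[X|A_3] = 6.33 / 0.1643 = 38.527085
Step 4: E[X|A_4] = 5.95 / 0.23 = 25.869565
Step 5: E[X|A_5] = 5.02 / 0.1832 = 27.401747
Verification: E[X] = sum E[X*1_A_i] = 3.02 + 1.44 + 6.33 + 5.95 + 5.02 = 21.76


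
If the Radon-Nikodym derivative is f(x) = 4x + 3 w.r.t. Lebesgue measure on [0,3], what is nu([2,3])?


nu(A) = integral_A (dnu/dmu) dmu = integral_2^3 (4x + 3) dx
Step 1: Antiderivative F(x) = (4/2)x^2 + 3x
Step 2: F(3) = (4/2)*3^2 + 3*3 = 18 + 9 = 27
Step 3: F(2) = (4/2)*2^2 + 3*2 = 8 + 6 = 14
Step 4: nu([2,3]) = F(3) - F(2) = 27 - 14 = 13


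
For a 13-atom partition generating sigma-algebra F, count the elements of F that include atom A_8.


Each element of F is a union of some subset S of the 13 atoms.
The element contains A_8 iff A_8 is in S.
So we count subsets S of {A_1,...,A_13} with A_8 in S: choose freely among the other 12 atoms.
Count = 2^(13-1) = 2^12 = 4096.


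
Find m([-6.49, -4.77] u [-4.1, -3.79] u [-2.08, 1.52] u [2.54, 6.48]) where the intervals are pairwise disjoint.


For pairwise disjoint intervals, m(union) = sum of lengths.
= (-4.77 - -6.49) + (-3.79 - -4.1) + (1.52 - -2.08) + (6.48 - 2.54)
= 1.72 + 0.31 + 3.6 + 3.94
= 9.57


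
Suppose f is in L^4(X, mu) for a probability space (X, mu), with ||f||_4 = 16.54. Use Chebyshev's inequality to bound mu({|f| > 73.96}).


Chebyshev/Markov inequality: mu(|f| > eps) <= (||f||_p / eps)^p
Step 1: ||f||_4 / eps = 16.54 / 73.96 = 0.223634
Step 2: Raise to power p = 4:
  (0.223634)^4 = 0.002501
Step 3: Therefore mu(|f| > 73.96) <= 0.002501


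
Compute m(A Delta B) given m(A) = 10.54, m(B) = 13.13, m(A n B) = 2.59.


m(A Delta B) = m(A) + m(B) - 2*m(A n B)
= 10.54 + 13.13 - 2*2.59
= 10.54 + 13.13 - 5.18
= 18.49


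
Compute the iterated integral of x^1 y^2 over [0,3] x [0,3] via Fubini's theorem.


By Fubini's theorem, the double integral factors as a product of single integrals:
Step 1: integral_0^3 x^1 dx = [x^2/2] from 0 to 3
     = 3^2/2 = 4.5
Step 2: integral_0^3 y^2 dy = [y^3/3] from 0 to 3
     = 3^3/3 = 9
Step 3: Double integral = 4.5 * 9 = 40.5


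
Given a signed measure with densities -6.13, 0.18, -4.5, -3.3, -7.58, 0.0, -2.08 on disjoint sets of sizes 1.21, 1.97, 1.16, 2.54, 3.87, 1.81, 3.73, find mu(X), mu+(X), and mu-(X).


Step 1: Compute signed measure on each set:
  Set 1: -6.13 * 1.21 = -7.4173
  Set 2: 0.18 * 1.97 = 0.3546
  Set 3: -4.5 * 1.16 = -5.22
  Set 4: -3.3 * 2.54 = -8.382
  Set 5: -7.58 * 3.87 = -29.3346
  Set 6: 0.0 * 1.81 = 0.0
  Set 7: -2.08 * 3.73 = -7.7584
Step 2: Total signed measure = (-7.4173) + (0.3546) + (-5.22) + (-8.382) + (-29.3346) + (0.0) + (-7.7584)
     = -57.7577
Step 3: Positive part mu+(X) = sum of positive contributions = 0.3546
Step 4: Negative part mu-(X) = |sum of negative contributions| = 58.1123


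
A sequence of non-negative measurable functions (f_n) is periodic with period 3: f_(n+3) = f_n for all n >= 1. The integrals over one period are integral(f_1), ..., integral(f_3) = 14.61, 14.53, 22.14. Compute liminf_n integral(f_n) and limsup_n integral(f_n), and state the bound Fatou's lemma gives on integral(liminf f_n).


The sequence (integral(f_n)) is periodic with period 3, repeating the values 14.61, 14.53, 22.14 indefinitely.
Step 1: For a periodic sequence, every tail (a_m, a_(m+1), ...) contains all 3 period values infinitely often.
Step 2: Hence inf of every tail = min of the period values = min(14.61, 14.53, 22.14) = 14.53.
        liminf_n integral(f_n) = sup over m of (inf of tail from m) = 14.53.
Step 3: Similarly sup of every tail = max of the period values = 22.14.
        limsup_n integral(f_n) = 22.14.
Step 4: Fatou's lemma: integral(liminf_n f_n) <= liminf_n integral(f_n) = 14.53.
        So the integral of the pointwise liminf is at most 14.53.


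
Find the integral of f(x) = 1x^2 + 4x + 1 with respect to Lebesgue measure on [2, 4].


The Lebesgue integral of a Riemann-integrable function agrees with the Riemann integral.
Antiderivative F(x) = (1/3)x^3 + (4/2)x^2 + 1x
F(4) = (1/3)*4^3 + (4/2)*4^2 + 1*4
     = (1/3)*64 + (4/2)*16 + 1*4
     = 21.333333 + 32 + 4
     = 57.333333
F(2) = 12.666667
Integral = F(4) - F(2) = 57.333333 - 12.666667 = 44.666667


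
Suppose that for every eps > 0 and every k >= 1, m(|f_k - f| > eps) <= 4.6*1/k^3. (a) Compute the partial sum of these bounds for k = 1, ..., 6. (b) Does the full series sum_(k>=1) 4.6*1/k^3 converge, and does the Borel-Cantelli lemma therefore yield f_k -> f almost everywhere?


Step 1: List the terms 4.6*1/k^3 for k = 1 to 6:
  k=1: 4.6
  k=2: 0.575
  k=3: 0.17037
  k=4: 0.071875
  k=5: 0.0368
  k=6: 0.021296
Step 2: Partial sum = 4.6 + 0.575 + 0.17037 + 0.071875 + 0.0368 + 0.021296
     = 5.475342
Step 3: The full series sum_(k>=1) 4.6*1/k^3 converges (p-series with p = 3 > 1; a constant multiple of a convergent series converges).
Step 4: Fix eps > 0. Since sum_k m(|f_k - f| > eps) < infinity, the Borel-Cantelli lemma gives
        m(limsup_k {|f_k - f| > eps}) = 0, i.e. for a.e. x, |f_k(x) - f(x)| <= eps for all large k.
        Applying this with eps = 1/j for j = 1, 2, ... and intersecting the countably many full-measure sets,
        for a.e. x we get limsup_k |f_k(x) - f(x)| <= 1/j for every j, hence f_k -> f almost everywhere.
Conclusion: series converges; Borel-Cantelli yields f_k -> f a.e.


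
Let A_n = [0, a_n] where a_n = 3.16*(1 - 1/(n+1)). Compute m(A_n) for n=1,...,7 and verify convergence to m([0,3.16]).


By continuity of measure from below: if A_n increases to A, then m(A_n) -> m(A).
Here A = [0, 3.16], so m(A) = 3.16
Step 1: a_1 = 3.16*(1 - 1/2) = 1.58, m(A_1) = 1.58
Step 2: a_2 = 3.16*(1 - 1/3) = 2.1067, m(A_2) = 2.1067
Step 3: a_3 = 3.16*(1 - 1/4) = 2.37, m(A_3) = 2.37
Step 4: a_4 = 3.16*(1 - 1/5) = 2.528, m(A_4) = 2.528
Step 5: a_5 = 3.16*(1 - 1/6) = 2.6333, m(A_5) = 2.6333
Step 6: a_6 = 3.16*(1 - 1/7) = 2.7086, m(A_6) = 2.7086
Step 7: a_7 = 3.16*(1 - 1/8) = 2.765, m(A_7) = 2.765
Limit: m(A_n) -> m([0,3.16]) = 3.16


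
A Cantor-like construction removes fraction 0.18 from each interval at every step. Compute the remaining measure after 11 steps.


Step 1: At each step, fraction remaining = 1 - 0.18 = 0.82
Step 2: After 11 steps, measure = (0.82)^11
Result = 0.112707


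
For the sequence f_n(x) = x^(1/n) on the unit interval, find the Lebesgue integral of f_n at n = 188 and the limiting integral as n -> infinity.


At n = 188: f_188(x) = x^(1/188).
Step 1: integral(x^(1/188), 0, 1) = [x^(1/188+1) / (1/188+1)] from 0 to 1
     = 1 / (1/188 + 1) = 1 / ((188+1)/188) = 188/(188+1)
     = 188/189 = 0.994709
Step 2: As n -> infinity, f_n(x) = x^(1/n) -> 1 for x in (0,1], and f_n is increasing in n.
By MCT, lim_n integral(f_n) = integral(lim_n f_n) = integral(1, 0, 1) = 1.
Step 3: Verify convergence: 188/189 = 0.994709 -> 1


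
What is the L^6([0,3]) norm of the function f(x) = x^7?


Step 1: ||f||_6 = (integral_0^3 |x^7|^6 dx)^(1/6)
     = (integral_0^3 x^42 dx)^(1/6)
Step 2: integral_0^3 x^42 dx = [x^43/(43)] from 0 to 3 = 3^43/43
     = 328256967394537077627/43 = 7.633883e+18
Step 3: ||f||_6 = (7.633883e+18)^(1/6) = 1403.2151


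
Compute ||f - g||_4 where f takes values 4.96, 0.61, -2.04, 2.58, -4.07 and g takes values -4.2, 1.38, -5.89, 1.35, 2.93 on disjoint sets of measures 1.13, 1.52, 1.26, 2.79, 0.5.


Step 1: Compute differences f_i - g_i:
  4.96 - -4.2 = 9.16
  0.61 - 1.38 = -0.77
  -2.04 - -5.89 = 3.85
  2.58 - 1.35 = 1.23
  -4.07 - 2.93 = -7
Step 2: Compute |diff|^4 * measure for each set:
  |9.16|^4 * 1.13 = 7040.149711 * 1.13 = 7955.369174
  |-0.77|^4 * 1.52 = 0.35153 * 1.52 = 0.534326
  |3.85|^4 * 1.26 = 219.706506 * 1.26 = 276.830198
  |1.23|^4 * 2.79 = 2.288866 * 2.79 = 6.385937
  |-7|^4 * 0.5 = 2401 * 0.5 = 1200.5
Step 3: Sum = 9439.619635
Step 4: ||f-g||_4 = (9439.619635)^(1/4) = 9.856861


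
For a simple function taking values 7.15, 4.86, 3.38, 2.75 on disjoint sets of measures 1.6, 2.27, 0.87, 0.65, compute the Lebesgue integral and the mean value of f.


Step 1: Integral = sum(value_i * measure_i)
= 7.15*1.6 + 4.86*2.27 + 3.38*0.87 + 2.75*0.65
= 11.44 + 11.0322 + 2.9406 + 1.7875
= 27.2003
Step 2: Total measure of domain = 1.6 + 2.27 + 0.87 + 0.65 = 5.39
Step 3: Average value = 27.2003 / 5.39 = 5.046438


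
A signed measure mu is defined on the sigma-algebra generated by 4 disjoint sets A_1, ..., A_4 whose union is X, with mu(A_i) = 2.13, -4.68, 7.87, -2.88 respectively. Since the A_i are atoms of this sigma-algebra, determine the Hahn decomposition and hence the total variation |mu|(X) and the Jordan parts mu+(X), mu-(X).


Step 1: Every measurable set is a union of atoms (the cells / points), so a Hahn decomposition is
  obtained by grouping atoms by sign: P = union of atoms with mu > 0, N = union of the remaining atoms.
  Atoms in P (indices): 1, 3;  atoms in N (indices): 2, 4
  Positive values: 2.13, 7.87
  Negative values: -4.68, -2.88
Step 2: mu+(X) = mu(P) = sum of positive atom values = 10
Step 3: mu-(X) = -mu(N) = sum of |negative atom values| = 7.56
Step 4: |mu|(X) = mu+(X) + mu-(X) = 10 + 7.56 = 17.56


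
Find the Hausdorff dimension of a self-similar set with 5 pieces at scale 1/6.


For a self-similar set with N copies scaled by 1/r:
dim_H = log(N)/log(r) = log(5)/log(6)
= 1.609438/1.791759
= 0.898244


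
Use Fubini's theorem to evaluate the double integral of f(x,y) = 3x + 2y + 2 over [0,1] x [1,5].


By Fubini, integrate in x first, then y.
Step 1: Fix y, integrate over x in [0,1]:
  integral(3x + 2y + 2, x=0..1)
  = 3*(1^2 - 0^2)/2 + (2y + 2)*(1 - 0)
  = 1.5 + (2y + 2)*1
  = 1.5 + 2y + 2
  = 3.5 + 2y
Step 2: Integrate over y in [1,5]:
  integral(3.5 + 2y, y=1..5)
  = 3.5*4 + 2*(5^2 - 1^2)/2
  = 14 + 24
  = 38


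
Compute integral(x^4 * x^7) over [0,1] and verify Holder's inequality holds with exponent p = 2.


Step 1: Exact integral of f*g = integral(x^11, 0, 1) = 1/12
     = 0.083333
Step 2: Holder bound with p=2, q=2:
  ||f||_p = (integral x^8 dx)^(1/2) = (1/9)^(1/2) = 0.333333
  ||g||_q = (integral x^14 dx)^(1/2) = (1/15)^(1/2) = 0.258199
Step 3: Holder bound = ||f||_p * ||g||_q = 0.333333 * 0.258199 = 0.086066
Verification: 0.083333 <= 0.086066 (Holder holds)


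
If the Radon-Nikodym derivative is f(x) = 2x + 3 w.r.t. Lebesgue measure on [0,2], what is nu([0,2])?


nu(A) = integral_A (dnu/dmu) dmu = integral_0^2 (2x + 3) dx
Step 1: Antiderivative F(x) = (2/2)x^2 + 3x
Step 2: F(2) = (2/2)*2^2 + 3*2 = 4 + 6 = 10
Step 3: F(0) = (2/2)*0^2 + 3*0 = 0.0 + 0 = 0.0
Step 4: nu([0,2]) = F(2) - F(0) = 10 - 0.0 = 10


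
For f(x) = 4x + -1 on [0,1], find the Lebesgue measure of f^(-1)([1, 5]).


f^(-1)([1, 5]) = {x : 1 <= 4x + -1 <= 5}
Solving: (1 - -1)/4 <= x <= (5 - -1)/4
= [0.5, 1.5]
Intersecting with [0,1]: [0.5, 1]
Measure = 1 - 0.5 = 0.5


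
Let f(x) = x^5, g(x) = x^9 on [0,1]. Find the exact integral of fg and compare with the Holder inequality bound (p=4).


Step 1: Exact integral of f*g = integral(x^14, 0, 1) = 1/15
     = 0.066667
Step 2: Holder bound with p=4, q=1.333333:
  ||f||_p = (integral x^20 dx)^(1/4) = (1/21)^(1/4) = 0.467138
  ||g||_q = (integral x^12 dx)^(1/1.333333) = (1/13)^(1/1.333333) = 0.146064
Step 3: Holder bound = ||f||_p * ||g||_q = 0.467138 * 0.146064 = 0.068232
Verification: 0.066667 <= 0.068232 (Holder holds)


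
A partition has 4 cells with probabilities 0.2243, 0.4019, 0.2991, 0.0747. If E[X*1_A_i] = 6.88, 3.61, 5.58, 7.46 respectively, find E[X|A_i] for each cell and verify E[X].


For each cell A_i: E[X|A_i] = E[X*1_A_i] / P(A_i)
Step 1: E[X|A_1] = 6.88 / 0.2243 = 30.673206
Step 2: E[X|A_2] = 3.61 / 0.4019 = 8.982334
Step 3: E[X|A_3] = 5.58 / 0.2991 = 18.655968
Step 4: E[X|A_4] = 7.46 / 0.0747 = 99.866131
Verification: E[X] = sum E[X*1_A_i] = 6.88 + 3.61 + 5.58 + 7.46 = 23.53


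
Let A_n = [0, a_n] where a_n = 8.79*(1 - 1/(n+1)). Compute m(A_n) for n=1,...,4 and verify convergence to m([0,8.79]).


By continuity of measure from below: if A_n increases to A, then m(A_n) -> m(A).
Here A = [0, 8.79], so m(A) = 8.79
Step 1: a_1 = 8.79*(1 - 1/2) = 4.395, m(A_1) = 4.395
Step 2: a_2 = 8.79*(1 - 1/3) = 5.86, m(A_2) = 5.86
Step 3: a_3 = 8.79*(1 - 1/4) = 6.5925, m(A_3) = 6.5925
Step 4: a_4 = 8.79*(1 - 1/5) = 7.032, m(A_4) = 7.032
Limit: m(A_n) -> m([0,8.79]) = 8.79


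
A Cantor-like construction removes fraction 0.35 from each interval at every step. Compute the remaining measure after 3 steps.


Step 1: At each step, fraction remaining = 1 - 0.35 = 0.65
Step 2: After 3 steps, measure = (0.65)^3
Step 3: Computing the power step by step:
  After step 1: 0.65
  After step 2: 0.4225
  After step 3: 0.274625
Result = 0.274625


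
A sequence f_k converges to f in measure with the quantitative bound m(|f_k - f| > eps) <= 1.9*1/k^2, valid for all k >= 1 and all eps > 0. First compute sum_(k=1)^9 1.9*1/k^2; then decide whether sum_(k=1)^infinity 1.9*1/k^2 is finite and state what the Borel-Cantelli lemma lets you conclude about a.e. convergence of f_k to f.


Step 1: List the terms 1.9*1/k^2 for k = 1 to 9:
  k=1: 1.9
  k=2: 0.475
  k=3: 0.211111
  k=4: 0.11875
  k=5: 0.076
  k=6: 0.052778
  k=7: 0.038776
  k=8: 0.029687
  k=9: 0.023457
Step 2: Partial sum = 1.9 + 0.475 + 0.211111 + 0.11875 + 0.076 + 0.052778 + 0.038776 + 0.029687 + 0.023457
     = 2.925559
Step 3: The full series sum_(k>=1) 1.9*1/k^2 converges (p-series with p = 2 > 1; a constant multiple of a convergent series converges).
Step 4: Fix eps > 0. Since sum_k m(|f_k - f| > eps) < infinity, the Borel-Cantelli lemma gives
        m(limsup_k {|f_k - f| > eps}) = 0, i.e. for a.e. x, |f_k(x) - f(x)| <= eps for all large k.
        Applying this with eps = 1/j for j = 1, 2, ... and intersecting the countably many full-measure sets,
        for a.e. x we get limsup_k |f_k(x) - f(x)| <= 1/j for every j, hence f_k -> f almost everywhere.
Conclusion: series converges; Borel-Cantelli yields f_k -> f a.e.


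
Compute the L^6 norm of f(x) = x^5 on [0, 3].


Step 1: ||f||_6 = (integral_0^3 |x^5|^6 dx)^(1/6)
     = (integral_0^3 x^30 dx)^(1/6)
Step 2: integral_0^3 x^30 dx = [x^31/(31)] from 0 to 3 = 3^31/31
     = 617673396283947/31 = 1.992495e+13
Step 3: ||f||_6 = (1.992495e+13)^(1/6) = 164.651693


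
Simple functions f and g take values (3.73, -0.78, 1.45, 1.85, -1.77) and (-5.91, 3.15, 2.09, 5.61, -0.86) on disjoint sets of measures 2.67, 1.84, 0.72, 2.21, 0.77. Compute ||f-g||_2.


Step 1: Compute differences f_i - g_i:
  3.73 - -5.91 = 9.64
  -0.78 - 3.15 = -3.93
  1.45 - 2.09 = -0.64
  1.85 - 5.61 = -3.76
  -1.77 - -0.86 = -0.91
Step 2: Compute |diff|^2 * measure for each set:
  |9.64|^2 * 2.67 = 92.9296 * 2.67 = 248.122032
  |-3.93|^2 * 1.84 = 15.4449 * 1.84 = 28.418616
  |-0.64|^2 * 0.72 = 0.4096 * 0.72 = 0.294912
  |-3.76|^2 * 2.21 = 14.1376 * 2.21 = 31.244096
  |-0.91|^2 * 0.77 = 0.8281 * 0.77 = 0.637637
Step 3: Sum = 308.717293
Step 4: ||f-g||_2 = (308.717293)^(1/2) = 17.570353


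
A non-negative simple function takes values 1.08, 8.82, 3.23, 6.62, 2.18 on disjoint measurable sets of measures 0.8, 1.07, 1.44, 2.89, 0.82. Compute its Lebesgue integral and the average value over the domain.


Step 1: Integral = sum(value_i * measure_i)
= 1.08*0.8 + 8.82*1.07 + 3.23*1.44 + 6.62*2.89 + 2.18*0.82
= 0.864 + 9.4374 + 4.6512 + 19.1318 + 1.7876
= 35.872
Step 2: Total measure of domain = 0.8 + 1.07 + 1.44 + 2.89 + 0.82 = 7.02
Step 3: Average value = 35.872 / 7.02 = 5.109972


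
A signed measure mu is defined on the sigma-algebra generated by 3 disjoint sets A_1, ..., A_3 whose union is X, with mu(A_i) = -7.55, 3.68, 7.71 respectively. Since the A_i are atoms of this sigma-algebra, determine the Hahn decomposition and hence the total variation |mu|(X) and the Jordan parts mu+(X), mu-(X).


Step 1: Every measurable set is a union of atoms (the cells / points), so a Hahn decomposition is
  obtained by grouping atoms by sign: P = union of atoms with mu > 0, N = union of the remaining atoms.
  Atoms in P (indices): 2, 3;  atoms in N (indices): 1
  Positive values: 3.68, 7.71
  Negative values: -7.55
Step 2: mu+(X) = mu(P) = sum of positive atom values = 11.39
Step 3: mu-(X) = -mu(N) = sum of |negative atom values| = 7.55
Step 4: |mu|(X) = mu+(X) + mu-(X) = 11.39 + 7.55 = 18.94


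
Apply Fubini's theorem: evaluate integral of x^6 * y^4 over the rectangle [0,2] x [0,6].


By Fubini's theorem, the double integral factors as a product of single integrals:
Step 1: integral_0^2 x^6 dx = [x^7/7] from 0 to 2
     = 2^7/7 = 18.285714
Step 2: integral_0^6 y^4 dy = [y^5/5] from 0 to 6
     = 6^5/5 = 1555.2
Step 3: Double integral = 18.285714 * 1555.2 = 28437.942857


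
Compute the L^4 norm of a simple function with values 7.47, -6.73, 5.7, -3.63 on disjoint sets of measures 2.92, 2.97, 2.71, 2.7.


Step 1: Compute |f_i|^4 for each value:
  |7.47|^4 = 3113.740441
  |-6.73|^4 = 2051.44679
  |5.7|^4 = 1055.6001
  |-3.63|^4 = 173.630694
Step 2: Multiply by measures and sum:
  3113.740441 * 2.92 = 9092.122087
  2051.44679 * 2.97 = 6092.796968
  1055.6001 * 2.71 = 2860.676271
  173.630694 * 2.7 = 468.802873
Sum = 9092.122087 + 6092.796968 + 2860.676271 + 468.802873 = 18514.398198
Step 3: Take the p-th root:
||f||_4 = (18514.398198)^(1/4) = 11.664803


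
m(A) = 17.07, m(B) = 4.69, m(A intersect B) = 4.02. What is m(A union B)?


By inclusion-exclusion: m(A u B) = m(A) + m(B) - m(A n B)
= 17.07 + 4.69 - 4.02
= 17.74


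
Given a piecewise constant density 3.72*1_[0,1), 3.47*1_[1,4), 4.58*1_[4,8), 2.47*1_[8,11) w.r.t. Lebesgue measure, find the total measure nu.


Integrate each piece of the Radon-Nikodym derivative:
Step 1: integral_0^1 3.72 dx = 3.72*(1-0) = 3.72*1 = 3.72
Step 2: integral_1^4 3.47 dx = 3.47*(4-1) = 3.47*3 = 10.41
Step 3: integral_4^8 4.58 dx = 4.58*(8-4) = 4.58*4 = 18.32
Step 4: integral_8^11 2.47 dx = 2.47*(11-8) = 2.47*3 = 7.41
Total: 3.72 + 10.41 + 18.32 + 7.41 = 39.86


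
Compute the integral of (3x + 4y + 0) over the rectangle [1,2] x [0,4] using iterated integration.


By Fubini, integrate in x first, then y.
Step 1: Fix y, integrate over x in [1,2]:
  integral(3x + 4y + 0, x=1..2)
  = 3*(2^2 - 1^2)/2 + (4y + 0)*(2 - 1)
  = 4.5 + (4y + 0)*1
  = 4.5 + 4y + 0
  = 4.5 + 4y
Step 2: Integrate over y in [0,4]:
  integral(4.5 + 4y, y=0..4)
  = 4.5*4 + 4*(4^2 - 0^2)/2
  = 18 + 32
  = 50


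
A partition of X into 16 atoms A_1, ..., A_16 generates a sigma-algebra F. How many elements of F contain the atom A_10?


Each element of F is a union of some subset S of the 16 atoms.
The element contains A_10 iff A_10 is in S.
So we count subsets S of {A_1,...,A_16} with A_10 in S: choose freely among the other 15 atoms.
Count = 2^(16-1) = 2^15 = 32768.


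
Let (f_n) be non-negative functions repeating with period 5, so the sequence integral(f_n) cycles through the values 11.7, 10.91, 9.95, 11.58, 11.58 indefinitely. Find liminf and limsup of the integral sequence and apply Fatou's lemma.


The sequence (integral(f_n)) is periodic with period 5, repeating the values 11.7, 10.91, 9.95, 11.58, 11.58 indefinitely.
Step 1: For a periodic sequence, every tail (a_m, a_(m+1), ...) contains all 5 period values infinitely often.
Step 2: Hence inf of every tail = min of the period values = min(11.7, 10.91, 9.95, 11.58, 11.58) = 9.95.
        liminf_n integral(f_n) = sup over m of (inf of tail from m) = 9.95.
Step 3: Similarly sup of every tail = max of the period values = 11.7.
        limsup_n integral(f_n) = 11.7.
Step 4: Fatou's lemma: integral(liminf_n f_n) <= liminf_n integral(f_n) = 9.95.
        So the integral of the pointwise liminf is at most 9.95.


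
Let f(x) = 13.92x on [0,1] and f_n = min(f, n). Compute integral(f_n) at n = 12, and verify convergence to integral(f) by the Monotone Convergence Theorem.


f(x) = 13.92x on [0,1]; f_n(x) = min(13.92x, n). At n = 12:
Step 1: f(x) reaches 12 at x = 12/13.92 = 0.862069
Step 2: integral(f_12) = integral(13.92x, 0, 0.862069) + integral(12, 0.862069, 1)
       = 13.92*0.862069^2/2 + 12*(1 - 0.862069)
       = 5.172414 + 1.655172
       = 6.827586
Step 3: As n -> infinity, f_n increases to f, so by MCT integral(f_n) -> integral(f) = 13.92/2 = 6.96.
Convergence: integral(f_12) = 6.827586 -> 6.96 as n -> infinity


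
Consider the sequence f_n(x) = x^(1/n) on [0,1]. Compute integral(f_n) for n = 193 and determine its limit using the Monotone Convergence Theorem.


At n = 193: f_193(x) = x^(1/193).
Step 1: integral(x^(1/193), 0, 1) = [x^(1/193+1) / (1/193+1)] from 0 to 1
     = 1 / (1/193 + 1) = 1 / ((193+1)/193) = 193/(193+1)
     = 193/194 = 0.994845
Step 2: As n -> infinity, f_n(x) = x^(1/n) -> 1 for x in (0,1], and f_n is increasing in n.
By MCT, lim_n integral(f_n) = integral(lim_n f_n) = integral(1, 0, 1) = 1.
Step 3: Verify convergence: 193/194 = 0.994845 -> 1


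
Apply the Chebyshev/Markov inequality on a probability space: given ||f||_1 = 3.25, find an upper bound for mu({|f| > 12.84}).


Chebyshev/Markov inequality: mu(|f| > eps) <= (||f||_p / eps)^p
Step 1: ||f||_1 / eps = 3.25 / 12.84 = 0.253115
Step 2: Raise to power p = 1:
  (0.253115)^1 = 0.253115
Step 3: Therefore mu(|f| > 12.84) <= 0.253115


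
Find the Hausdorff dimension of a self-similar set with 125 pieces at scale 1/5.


For a self-similar set with N copies scaled by 1/r:
dim_H = log(N)/log(r) = log(125)/log(5)
= 4.828314/1.609438
= 3


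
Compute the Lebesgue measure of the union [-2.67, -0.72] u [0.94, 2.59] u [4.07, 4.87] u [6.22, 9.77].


For pairwise disjoint intervals, m(union) = sum of lengths.
= (-0.72 - -2.67) + (2.59 - 0.94) + (4.87 - 4.07) + (9.77 - 6.22)
= 1.95 + 1.65 + 0.8 + 3.55
= 7.95


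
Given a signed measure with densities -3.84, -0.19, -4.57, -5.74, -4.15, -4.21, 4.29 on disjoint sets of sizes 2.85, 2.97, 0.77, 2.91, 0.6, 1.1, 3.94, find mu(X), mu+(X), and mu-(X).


Step 1: Compute signed measure on each set:
  Set 1: -3.84 * 2.85 = -10.944
  Set 2: -0.19 * 2.97 = -0.5643
  Set 3: -4.57 * 0.77 = -3.5189
  Set 4: -5.74 * 2.91 = -16.7034
  Set 5: -4.15 * 0.6 = -2.49
  Set 6: -4.21 * 1.1 = -4.631
  Set 7: 4.29 * 3.94 = 16.9026
Step 2: Total signed measure = (-10.944) + (-0.5643) + (-3.5189) + (-16.7034) + (-2.49) + (-4.631) + (16.9026)
     = -21.949
Step 3: Positive part mu+(X) = sum of positive contributions = 16.9026
Step 4: Negative part mu-(X) = |sum of negative contributions| = 38.8516


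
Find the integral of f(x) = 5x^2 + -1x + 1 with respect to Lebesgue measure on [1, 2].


The Lebesgue integral of a Riemann-integrable function agrees with the Riemann integral.
Antiderivative F(x) = (5/3)x^3 + (-1/2)x^2 + 1x
F(2) = (5/3)*2^3 + (-1/2)*2^2 + 1*2
     = (5/3)*8 + (-1/2)*4 + 1*2
     = 13.333333 + -2 + 2
     = 13.333333
F(1) = 2.166667
Integral = F(2) - F(1) = 13.333333 - 2.166667 = 11.166667


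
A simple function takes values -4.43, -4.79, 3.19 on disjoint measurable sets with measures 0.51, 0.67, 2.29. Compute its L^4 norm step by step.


Step 1: Compute |f_i|^4 for each value:
  |-4.43|^4 = 385.1367
  |-4.79|^4 = 526.431725
  |3.19|^4 = 103.553011
Step 2: Multiply by measures and sum:
  385.1367 * 0.51 = 196.419717
  526.431725 * 0.67 = 352.709256
  103.553011 * 2.29 = 237.136396
Sum = 196.419717 + 352.709256 + 237.136396 = 786.265368
Step 3: Take the p-th root:
||f||_4 = (786.265368)^(1/4) = 5.295321


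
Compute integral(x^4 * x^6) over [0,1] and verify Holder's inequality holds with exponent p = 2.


Step 1: Exact integral of f*g = integral(x^10, 0, 1) = 1/11
     = 0.090909
Step 2: Holder bound with p=2, q=2:
  ||f||_p = (integral x^8 dx)^(1/2) = (1/9)^(1/2) = 0.333333
  ||g||_q = (integral x^12 dx)^(1/2) = (1/13)^(1/2) = 0.27735
Step 3: Holder bound = ||f||_p * ||g||_q = 0.333333 * 0.27735 = 0.09245
Verification: 0.090909 <= 0.09245 (Holder holds)


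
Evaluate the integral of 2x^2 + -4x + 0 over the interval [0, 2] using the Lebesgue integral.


The Lebesgue integral of a Riemann-integrable function agrees with the Riemann integral.
Antiderivative F(x) = (2/3)x^3 + (-4/2)x^2 + 0x
F(2) = (2/3)*2^3 + (-4/2)*2^2 + 0*2
     = (2/3)*8 + (-4/2)*4 + 0*2
     = 5.333333 + -8 + 0
     = -2.666667
F(0) = 0.0
Integral = F(2) - F(0) = -2.666667 - 0.0 = -2.666667


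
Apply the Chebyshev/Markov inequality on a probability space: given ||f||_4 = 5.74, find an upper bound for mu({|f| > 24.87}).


Chebyshev/Markov inequality: mu(|f| > eps) <= (||f||_p / eps)^p
Step 1: ||f||_4 / eps = 5.74 / 24.87 = 0.2308
Step 2: Raise to power p = 4:
  (0.2308)^4 = 0.002838
Step 3: Therefore mu(|f| > 24.87) <= 0.002838


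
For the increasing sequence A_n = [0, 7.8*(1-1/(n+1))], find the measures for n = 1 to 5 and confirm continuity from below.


By continuity of measure from below: if A_n increases to A, then m(A_n) -> m(A).
Here A = [0, 7.8], so m(A) = 7.8
Step 1: a_1 = 7.8*(1 - 1/2) = 3.9, m(A_1) = 3.9
Step 2: a_2 = 7.8*(1 - 1/3) = 5.2, m(A_2) = 5.2
Step 3: a_3 = 7.8*(1 - 1/4) = 5.85, m(A_3) = 5.85
Step 4: a_4 = 7.8*(1 - 1/5) = 6.24, m(A_4) = 6.24
Step 5: a_5 = 7.8*(1 - 1/6) = 6.5, m(A_5) = 6.5
Limit: m(A_n) -> m([0,7.8]) = 7.8


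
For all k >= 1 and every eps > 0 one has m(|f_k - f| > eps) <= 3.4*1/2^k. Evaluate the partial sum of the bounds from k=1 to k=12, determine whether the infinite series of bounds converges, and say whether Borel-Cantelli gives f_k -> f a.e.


Step 1: List the terms 3.4*1/2^k for k = 1 to 12:
  k=1: 1.7
  k=2: 0.85
  k=3: 0.425
  k=4: 0.2125
  k=5: 0.10625
  k=6: 0.053125
  k=7: 0.026562
  k=8: 0.013281
  k=9: 0.006641
  k=10: 0.00332
  k=11: 0.00166
  k=12: 8.300781e-04
Step 2: Partial sum = 1.7 + 0.85 + 0.425 + 0.2125 + 0.10625 + 0.053125 + 0.026562 + 0.013281 + 0.006641 + 0.00332 + 0.00166 + 8.300781e-04
     = 3.39917
Step 3: The full series sum_(k>=1) 3.4*1/2^k converges (geometric series with ratio 1/2 < 1; a constant multiple of a convergent series converges).
Step 4: Fix eps > 0. Since sum_k m(|f_k - f| > eps) < infinity, the Borel-Cantelli lemma gives
        m(limsup_k {|f_k - f| > eps}) = 0, i.e. for a.e. x, |f_k(x) - f(x)| <= eps for all large k.
        Applying this with eps = 1/j for j = 1, 2, ... and intersecting the countably many full-measure sets,
        for a.e. x we get limsup_k |f_k(x) - f(x)| <= 1/j for every j, hence f_k -> f almost everywhere.
Conclusion: series converges; Borel-Cantelli yields f_k -> f a.e.


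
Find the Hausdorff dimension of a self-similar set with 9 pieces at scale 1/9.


For a self-similar set with N copies scaled by 1/r:
dim_H = log(N)/log(r) = log(9)/log(9)
= 2.197225/2.197225
= 1


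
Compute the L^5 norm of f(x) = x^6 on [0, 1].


Step 1: ||f||_5 = (integral_0^1 |x^6|^5 dx)^(1/5)
     = (integral_0^1 x^30 dx)^(1/5)
Step 2: integral_0^1 x^30 dx = [x^31/(31)] from 0 to 1 = 1^31/31
     = 1/31 = 0.032258
Step 3: ||f||_5 = (0.032258)^(1/5) = 0.503185


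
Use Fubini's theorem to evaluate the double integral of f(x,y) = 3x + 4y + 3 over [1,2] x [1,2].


By Fubini, integrate in x first, then y.
Step 1: Fix y, integrate over x in [1,2]:
  integral(3x + 4y + 3, x=1..2)
  = 3*(2^2 - 1^2)/2 + (4y + 3)*(2 - 1)
  = 4.5 + (4y + 3)*1
  = 4.5 + 4y + 3
  = 7.5 + 4y
Step 2: Integrate over y in [1,2]:
  integral(7.5 + 4y, y=1..2)
  = 7.5*1 + 4*(2^2 - 1^2)/2
  = 7.5 + 6
  = 13.5


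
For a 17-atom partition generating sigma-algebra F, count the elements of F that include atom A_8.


Each element of F is a union of some subset S of the 17 atoms.
The element contains A_8 iff A_8 is in S.
So we count subsets S of {A_1,...,A_17} with A_8 in S: choose freely among the other 16 atoms.
Count = 2^(17-1) = 2^16 = 65536.


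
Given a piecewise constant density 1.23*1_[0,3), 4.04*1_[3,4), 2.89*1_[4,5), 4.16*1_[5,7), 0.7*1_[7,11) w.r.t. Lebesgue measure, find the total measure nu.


Integrate each piece of the Radon-Nikodym derivative:
Step 1: integral_0^3 1.23 dx = 1.23*(3-0) = 1.23*3 = 3.69
Step 2: integral_3^4 4.04 dx = 4.04*(4-3) = 4.04*1 = 4.04
Step 3: integral_4^5 2.89 dx = 2.89*(5-4) = 2.89*1 = 2.89
Step 4: integral_5^7 4.16 dx = 4.16*(7-5) = 4.16*2 = 8.32
Step 5: integral_7^11 0.7 dx = 0.7*(11-7) = 0.7*4 = 2.8
Total: 3.69 + 4.04 + 2.89 + 8.32 + 2.8 = 21.74


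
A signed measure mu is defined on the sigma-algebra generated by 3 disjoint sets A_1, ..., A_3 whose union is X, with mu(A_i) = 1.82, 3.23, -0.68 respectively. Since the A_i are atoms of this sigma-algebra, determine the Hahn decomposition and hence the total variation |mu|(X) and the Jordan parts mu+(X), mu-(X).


Step 1: Every measurable set is a union of atoms (the cells / points), so a Hahn decomposition is
  obtained by grouping atoms by sign: P = union of atoms with mu > 0, N = union of the remaining atoms.
  Atoms in P (indices): 1, 2;  atoms in N (indices): 3
  Positive values: 1.82, 3.23
  Negative values: -0.68
Step 2: mu+(X) = mu(P) = sum of positive atom values = 5.05
Step 3: mu-(X) = -mu(N) = sum of |negative atom values| = 0.68
Step 4: |mu|(X) = mu+(X) + mu-(X) = 5.05 + 0.68 = 5.73


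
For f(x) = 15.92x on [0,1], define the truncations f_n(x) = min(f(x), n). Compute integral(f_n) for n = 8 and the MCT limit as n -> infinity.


f(x) = 15.92x on [0,1]; f_n(x) = min(15.92x, n). At n = 8:
Step 1: f(x) reaches 8 at x = 8/15.92 = 0.502513
Step 2: integral(f_8) = integral(15.92x, 0, 0.502513) + integral(8, 0.502513, 1)
       = 15.92*0.502513^2/2 + 8*(1 - 0.502513)
       = 2.01005 + 3.979899
       = 5.98995
Step 3: As n -> infinity, f_n increases to f, so by MCT integral(f_n) -> integral(f) = 15.92/2 = 7.96.
Convergence: integral(f_8) = 5.98995 -> 7.96 as n -> infinity


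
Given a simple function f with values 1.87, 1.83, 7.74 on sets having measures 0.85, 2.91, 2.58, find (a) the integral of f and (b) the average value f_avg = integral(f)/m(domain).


Step 1: Integral = sum(value_i * measure_i)
= 1.87*0.85 + 1.83*2.91 + 7.74*2.58
= 1.5895 + 5.3253 + 19.9692
= 26.884
Step 2: Total measure of domain = 0.85 + 2.91 + 2.58 = 6.34
Step 3: Average value = 26.884 / 6.34 = 4.240379


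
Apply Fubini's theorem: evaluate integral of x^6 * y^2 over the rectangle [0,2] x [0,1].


By Fubini's theorem, the double integral factors as a product of single integrals:
Step 1: integral_0^2 x^6 dx = [x^7/7] from 0 to 2
     = 2^7/7 = 18.285714
Step 2: integral_0^1 y^2 dy = [y^3/3] from 0 to 1
     = 1^3/3 = 0.333333
Step 3: Double integral = 18.285714 * 0.333333 = 6.095238


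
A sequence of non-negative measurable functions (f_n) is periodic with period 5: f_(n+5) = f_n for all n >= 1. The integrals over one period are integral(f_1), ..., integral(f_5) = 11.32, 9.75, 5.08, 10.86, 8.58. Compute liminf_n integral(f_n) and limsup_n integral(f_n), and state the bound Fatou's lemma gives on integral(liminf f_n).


The sequence (integral(f_n)) is periodic with period 5, repeating the values 11.32, 9.75, 5.08, 10.86, 8.58 indefinitely.
Step 1: For a periodic sequence, every tail (a_m, a_(m+1), ...) contains all 5 period values infinitely often.
Step 2: Hence inf of every tail = min of the period values = min(11.32, 9.75, 5.08, 10.86, 8.58) = 5.08.
        liminf_n integral(f_n) = sup over m of (inf of tail from m) = 5.08.
Step 3: Similarly sup of every tail = max of the period values = 11.32.
        limsup_n integral(f_n) = 11.32.
Step 4: Fatou's lemma: integral(liminf_n f_n) <= liminf_n integral(f_n) = 5.08.
        So the integral of the pointwise liminf is at most 5.08.


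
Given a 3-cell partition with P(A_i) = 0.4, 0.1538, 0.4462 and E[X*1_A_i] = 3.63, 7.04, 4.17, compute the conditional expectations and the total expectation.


For each cell A_i: E[X|A_i] = E[X*1_A_i] / P(A_i)
Step 1: E[X|A_1] = 3.63 / 0.4 = 9.075
Step 2: E[X|A_2] = 7.04 / 0.1538 = 45.773732
Step 3: E[X|A_3] = 4.17 / 0.4462 = 9.345585
Verification: E[X] = sum E[X*1_A_i] = 3.63 + 7.04 + 4.17 = 14.84
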